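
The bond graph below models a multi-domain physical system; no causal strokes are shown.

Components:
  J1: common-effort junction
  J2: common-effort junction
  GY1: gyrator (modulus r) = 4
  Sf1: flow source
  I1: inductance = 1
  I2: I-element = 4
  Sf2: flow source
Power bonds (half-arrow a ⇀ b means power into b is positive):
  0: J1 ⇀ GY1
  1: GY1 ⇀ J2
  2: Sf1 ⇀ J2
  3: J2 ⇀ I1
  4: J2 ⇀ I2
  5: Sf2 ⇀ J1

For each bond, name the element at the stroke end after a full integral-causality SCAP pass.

bond 0 →J1
bond 1 →J2
bond 2 →Sf1
bond 3 →I1
bond 4 →I2
bond 5 →Sf2

b2 stroke at Sf1  (Sf1 fixes flow; stroke at Sf1)
b5 stroke at Sf2  (Sf2: flow source, stroke at near end)
b0 stroke at J1  (only one effort-in slot at J1)
b1 stroke at J2  (GY1 both-in/both-out from 0)
b3 stroke at I1  (J2: bond 1 brought effort, rest push out)
b4 stroke at I2  (common-e at J2 fixed by 1)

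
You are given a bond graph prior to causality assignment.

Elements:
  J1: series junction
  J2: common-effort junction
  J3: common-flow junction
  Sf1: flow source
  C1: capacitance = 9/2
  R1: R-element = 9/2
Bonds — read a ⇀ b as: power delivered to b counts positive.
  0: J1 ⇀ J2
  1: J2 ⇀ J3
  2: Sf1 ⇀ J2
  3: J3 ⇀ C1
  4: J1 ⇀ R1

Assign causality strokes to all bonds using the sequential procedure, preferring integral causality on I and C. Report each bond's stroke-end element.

β0 stroke at J1
β1 stroke at J2
β2 stroke at Sf1
β3 stroke at J3
β4 stroke at R1

b2 stroke at Sf1  (source Sf1 imposes f)
b3 stroke at J3  (C1: C, integral causality)
b1 stroke at J2  (only one flow-in slot at J3)
b0 stroke at J1  (0-jn J2 has e-setter on 1)
b4 stroke at R1  (J1 needs exactly one f-in)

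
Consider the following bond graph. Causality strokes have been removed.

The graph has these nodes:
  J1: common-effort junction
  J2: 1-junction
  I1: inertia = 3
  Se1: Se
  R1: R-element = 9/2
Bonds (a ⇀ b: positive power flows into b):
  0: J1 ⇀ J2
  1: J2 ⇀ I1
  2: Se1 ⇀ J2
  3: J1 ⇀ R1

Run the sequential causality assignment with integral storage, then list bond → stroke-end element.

b0 →J2
b1 →I1
b2 →J2
b3 →J1

#2 stroke at J2  (Se1 fixes effort; stroke away)
#1 stroke at I1  (I1 outputs flow p/I1)
#0 stroke at J2  (J2 flow already set via bond 1)
#3 stroke at J1  (only one effort-in slot at J1)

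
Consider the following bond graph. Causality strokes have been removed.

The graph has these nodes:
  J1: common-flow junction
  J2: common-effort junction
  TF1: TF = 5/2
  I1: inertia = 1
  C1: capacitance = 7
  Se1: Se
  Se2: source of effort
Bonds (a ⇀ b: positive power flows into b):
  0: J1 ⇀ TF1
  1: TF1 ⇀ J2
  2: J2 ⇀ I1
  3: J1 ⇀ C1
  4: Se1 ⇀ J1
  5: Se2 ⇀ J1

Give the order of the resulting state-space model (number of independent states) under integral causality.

β4 |J1  (source Se1 imposes e)
β5 |J1  (Se2 fixes effort; stroke away)
β2 |I1  (I1 outputs flow p/I1)
β1 |J2  (J2 needs exactly one e-in)
β0 |TF1  (TF1 one-in-one-out from 1)
β3 |J1  (J1: bond 0 brought flow, rest push out)

2  (C1, I1 all integral)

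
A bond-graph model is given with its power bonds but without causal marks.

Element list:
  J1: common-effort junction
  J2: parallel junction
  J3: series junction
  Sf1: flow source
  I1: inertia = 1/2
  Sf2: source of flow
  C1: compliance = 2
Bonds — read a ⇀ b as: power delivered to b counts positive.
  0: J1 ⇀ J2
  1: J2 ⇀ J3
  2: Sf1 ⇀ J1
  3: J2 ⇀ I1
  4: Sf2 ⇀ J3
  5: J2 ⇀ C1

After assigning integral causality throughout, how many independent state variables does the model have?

2  (C1, I1 all integral)

#2 stroke at Sf1  (Sf1 (Sf) sets flow on bond)
#4 stroke at Sf2  (Sf2: flow source, stroke at near end)
#0 stroke at J1  (J1 needs exactly one e-in)
#1 stroke at J3  (J3 flow already set via bond 4)
#3 stroke at I1  (I1 integral (f out))
#5 stroke at J2  (J2: last free bond brings effort in)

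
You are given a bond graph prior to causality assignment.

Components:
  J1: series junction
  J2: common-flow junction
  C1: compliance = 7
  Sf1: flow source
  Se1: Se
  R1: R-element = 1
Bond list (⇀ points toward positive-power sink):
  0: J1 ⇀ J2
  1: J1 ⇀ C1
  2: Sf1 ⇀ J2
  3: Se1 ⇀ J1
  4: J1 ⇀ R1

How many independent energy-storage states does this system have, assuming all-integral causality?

1  (C1 all integral)

b2 stroke→Sf1  (Sf1 (Sf) sets flow on bond)
b3 stroke→J1  (Se1: effort source, stroke at far end)
b0 stroke→J2  (J2 flow already set via bond 2)
b1 stroke→J1  (J1: bond 0 brought flow, rest push out)
b4 stroke→J1  (common-f at J1 fixed by 0)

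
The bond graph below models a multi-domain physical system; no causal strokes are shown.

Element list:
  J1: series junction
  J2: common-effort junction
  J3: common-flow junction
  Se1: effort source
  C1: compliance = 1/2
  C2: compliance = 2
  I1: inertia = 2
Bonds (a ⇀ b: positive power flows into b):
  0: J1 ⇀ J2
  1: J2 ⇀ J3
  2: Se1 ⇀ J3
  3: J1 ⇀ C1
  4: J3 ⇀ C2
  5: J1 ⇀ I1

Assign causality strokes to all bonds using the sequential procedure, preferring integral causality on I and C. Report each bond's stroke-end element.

bond 2 |J3  (source Se1 imposes e)
bond 3 |J1  (prefer integral on C1)
bond 4 |J3  (C2: C, integral causality)
bond 1 |J2  (closing 1-jn rule on J3)
bond 0 |J1  (J2: bond 1 brought effort, rest push out)
bond 5 |I1  (J1: last free bond brings flow in)

β0 |J1
β1 |J2
β2 |J3
β3 |J1
β4 |J3
β5 |I1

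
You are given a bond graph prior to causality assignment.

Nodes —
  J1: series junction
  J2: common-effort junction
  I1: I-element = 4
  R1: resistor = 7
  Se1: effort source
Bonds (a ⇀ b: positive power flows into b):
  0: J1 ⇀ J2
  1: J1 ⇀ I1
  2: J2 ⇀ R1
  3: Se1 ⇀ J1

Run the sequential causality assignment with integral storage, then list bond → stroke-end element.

#0 →J1
#1 →I1
#2 →J2
#3 →J1

β3 |J1  (Se1 (Se) sets effort on bond)
β1 |I1  (I1: I, integral causality)
β0 |J1  (J1: bond 1 brought flow, rest push out)
β2 |J2  (closing 0-jn rule on J2)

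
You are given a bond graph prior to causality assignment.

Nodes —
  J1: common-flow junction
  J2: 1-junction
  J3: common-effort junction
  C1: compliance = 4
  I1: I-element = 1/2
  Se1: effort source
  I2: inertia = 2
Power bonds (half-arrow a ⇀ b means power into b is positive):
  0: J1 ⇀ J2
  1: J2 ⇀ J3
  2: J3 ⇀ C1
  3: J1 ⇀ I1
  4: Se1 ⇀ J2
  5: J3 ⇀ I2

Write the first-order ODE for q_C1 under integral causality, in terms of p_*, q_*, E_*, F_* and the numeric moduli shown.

bond 4 stroke at J2  (Se1: effort source, stroke at far end)
bond 2 stroke at J3  (C1 integral (e out))
bond 1 stroke at J2  (J3: bond 2 brought effort, rest push out)
bond 5 stroke at I2  (common-e at J3 fixed by 2)
bond 0 stroke at J1  (J2: last free bond brings flow in)
bond 3 stroke at I1  (J1: last free bond brings flow in)

dq_C1/dt = 2*p_I1 - p_I2/2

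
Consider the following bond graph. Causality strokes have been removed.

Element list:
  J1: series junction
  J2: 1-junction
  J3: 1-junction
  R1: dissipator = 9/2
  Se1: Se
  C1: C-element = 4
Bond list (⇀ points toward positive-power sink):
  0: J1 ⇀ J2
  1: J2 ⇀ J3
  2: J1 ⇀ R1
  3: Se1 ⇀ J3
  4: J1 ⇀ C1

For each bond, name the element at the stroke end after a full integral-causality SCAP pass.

bond 0 →J1
bond 1 →J2
bond 2 →R1
bond 3 →J3
bond 4 →J1

β3 |J3  (Se1 (Se) sets effort on bond)
β1 |J2  (closing 1-jn rule on J3)
β0 |J1  (J2: last free bond brings flow in)
β4 |J1  (C1 integral (e out))
β2 |R1  (closing 1-jn rule on J1)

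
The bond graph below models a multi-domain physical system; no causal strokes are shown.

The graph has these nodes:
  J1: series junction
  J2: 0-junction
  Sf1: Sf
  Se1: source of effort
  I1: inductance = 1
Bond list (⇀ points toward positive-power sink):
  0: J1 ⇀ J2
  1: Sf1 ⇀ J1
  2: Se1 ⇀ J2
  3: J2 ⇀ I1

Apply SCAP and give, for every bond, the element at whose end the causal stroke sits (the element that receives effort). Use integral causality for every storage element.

#0 |J1
#1 |Sf1
#2 |J2
#3 |I1

β1 stroke→Sf1  (source Sf1 imposes f)
β2 stroke→J2  (Se1 fixes effort; stroke away)
β0 stroke→J1  (common-f at J1 fixed by 1)
β3 stroke→I1  (J2: bond 2 brought effort, rest push out)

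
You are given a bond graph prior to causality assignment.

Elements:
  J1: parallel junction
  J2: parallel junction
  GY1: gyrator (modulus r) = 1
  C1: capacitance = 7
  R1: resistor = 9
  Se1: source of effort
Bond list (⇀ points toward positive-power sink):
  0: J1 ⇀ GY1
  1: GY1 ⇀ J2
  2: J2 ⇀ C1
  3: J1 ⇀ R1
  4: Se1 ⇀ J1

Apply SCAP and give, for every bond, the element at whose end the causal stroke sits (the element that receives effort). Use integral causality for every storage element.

bond 0 |GY1
bond 1 |GY1
bond 2 |J2
bond 3 |R1
bond 4 |J1

bond 4 |J1  (Se1 fixes effort; stroke away)
bond 0 |GY1  (common-e at J1 fixed by 4)
bond 3 |R1  (J1: bond 4 brought effort, rest push out)
bond 1 |GY1  (GY1 both-in/both-out from 0)
bond 2 |J2  (closing 0-jn rule on J2)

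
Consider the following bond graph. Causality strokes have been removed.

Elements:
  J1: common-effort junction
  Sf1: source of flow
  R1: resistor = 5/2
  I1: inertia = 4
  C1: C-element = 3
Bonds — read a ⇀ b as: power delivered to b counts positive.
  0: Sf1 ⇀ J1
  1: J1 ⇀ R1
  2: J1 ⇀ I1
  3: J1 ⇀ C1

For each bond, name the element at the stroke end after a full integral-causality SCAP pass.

bond 0 stroke→Sf1  (Sf1: flow source, stroke at near end)
bond 2 stroke→I1  (prefer integral on I1)
bond 3 stroke→J1  (C1: C, integral causality)
bond 1 stroke→R1  (common-e at J1 fixed by 3)

b0 stroke→Sf1
b1 stroke→R1
b2 stroke→I1
b3 stroke→J1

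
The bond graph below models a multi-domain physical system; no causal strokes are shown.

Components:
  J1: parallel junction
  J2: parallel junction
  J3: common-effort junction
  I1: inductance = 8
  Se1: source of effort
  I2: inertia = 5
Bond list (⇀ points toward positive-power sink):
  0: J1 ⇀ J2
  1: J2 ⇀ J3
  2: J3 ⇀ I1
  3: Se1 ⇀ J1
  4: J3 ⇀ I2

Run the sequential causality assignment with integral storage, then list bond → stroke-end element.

bond 3 stroke at J1  (Se1 (Se) sets effort on bond)
bond 0 stroke at J2  (J1: bond 3 brought effort, rest push out)
bond 1 stroke at J3  (common-e at J2 fixed by 0)
bond 2 stroke at I1  (J3 effort already set via bond 1)
bond 4 stroke at I2  (common-e at J3 fixed by 1)

#0 stroke at J2
#1 stroke at J3
#2 stroke at I1
#3 stroke at J1
#4 stroke at I2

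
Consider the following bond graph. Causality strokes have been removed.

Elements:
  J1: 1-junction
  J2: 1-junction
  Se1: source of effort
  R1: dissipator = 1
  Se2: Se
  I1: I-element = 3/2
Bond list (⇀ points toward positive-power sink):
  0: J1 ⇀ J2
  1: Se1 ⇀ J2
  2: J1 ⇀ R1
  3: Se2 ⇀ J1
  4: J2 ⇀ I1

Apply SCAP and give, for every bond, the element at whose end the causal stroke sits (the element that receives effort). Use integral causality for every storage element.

bond 0 stroke→J2
bond 1 stroke→J2
bond 2 stroke→J1
bond 3 stroke→J1
bond 4 stroke→I1

β1 |J2  (Se1 fixes effort; stroke away)
β3 |J1  (source Se2 imposes e)
β4 |I1  (I1: I, integral causality)
β0 |J2  (J2 flow already set via bond 4)
β2 |J1  (1-jn J1 has f-setter on 0)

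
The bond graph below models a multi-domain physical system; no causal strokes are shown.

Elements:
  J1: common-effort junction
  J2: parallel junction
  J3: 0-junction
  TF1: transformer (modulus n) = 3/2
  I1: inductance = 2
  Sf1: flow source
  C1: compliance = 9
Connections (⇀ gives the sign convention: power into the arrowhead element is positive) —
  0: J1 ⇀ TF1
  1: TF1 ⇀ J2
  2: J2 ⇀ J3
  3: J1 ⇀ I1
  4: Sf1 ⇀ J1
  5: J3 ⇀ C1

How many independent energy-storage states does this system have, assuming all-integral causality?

bond 4 stroke at Sf1  (Sf1 (Sf) sets flow on bond)
bond 3 stroke at I1  (I1 integral (f out))
bond 0 stroke at J1  (J1 needs exactly one e-in)
bond 1 stroke at TF1  (TF1 one-in-one-out from 0)
bond 2 stroke at J2  (J2: last free bond brings effort in)
bond 5 stroke at J3  (J3 needs exactly one e-in)

2  (C1, I1 all integral)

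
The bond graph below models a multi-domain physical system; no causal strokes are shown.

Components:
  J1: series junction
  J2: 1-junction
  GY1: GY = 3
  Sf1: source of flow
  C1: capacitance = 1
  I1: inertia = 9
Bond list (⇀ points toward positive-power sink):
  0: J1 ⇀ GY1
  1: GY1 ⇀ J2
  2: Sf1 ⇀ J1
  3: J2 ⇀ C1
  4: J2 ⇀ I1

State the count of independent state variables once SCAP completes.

b2 →Sf1  (Sf1 fixes flow; stroke at Sf1)
b0 →J1  (common-f at J1 fixed by 2)
b1 →J2  (GY1 both-in/both-out from 0)
b3 →J2  (C1: C, integral causality)
b4 →I1  (J2 needs exactly one f-in)

2  (C1, I1 all integral)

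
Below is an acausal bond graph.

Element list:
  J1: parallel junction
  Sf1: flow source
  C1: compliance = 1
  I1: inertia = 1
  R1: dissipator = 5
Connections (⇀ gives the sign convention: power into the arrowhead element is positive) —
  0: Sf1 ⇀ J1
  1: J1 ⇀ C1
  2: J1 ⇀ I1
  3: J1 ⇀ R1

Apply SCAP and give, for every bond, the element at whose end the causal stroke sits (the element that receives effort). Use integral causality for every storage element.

b0 |Sf1  (Sf1 fixes flow; stroke at Sf1)
b1 |J1  (prefer integral on C1)
b2 |I1  (common-e at J1 fixed by 1)
b3 |R1  (common-e at J1 fixed by 1)

β0 |Sf1
β1 |J1
β2 |I1
β3 |R1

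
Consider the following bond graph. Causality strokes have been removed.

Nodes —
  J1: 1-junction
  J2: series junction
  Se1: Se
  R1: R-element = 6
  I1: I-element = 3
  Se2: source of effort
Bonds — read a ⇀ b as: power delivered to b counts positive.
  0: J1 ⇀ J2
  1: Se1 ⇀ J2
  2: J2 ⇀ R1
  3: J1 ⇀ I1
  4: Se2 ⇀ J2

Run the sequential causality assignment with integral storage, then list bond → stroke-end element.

β0 stroke→J1
β1 stroke→J2
β2 stroke→J2
β3 stroke→I1
β4 stroke→J2

β1 |J2  (Se1 (Se) sets effort on bond)
β4 |J2  (Se2: effort source, stroke at far end)
β3 |I1  (I1: I, integral causality)
β0 |J1  (1-jn J1 has f-setter on 3)
β2 |J2  (1-jn J2 has f-setter on 0)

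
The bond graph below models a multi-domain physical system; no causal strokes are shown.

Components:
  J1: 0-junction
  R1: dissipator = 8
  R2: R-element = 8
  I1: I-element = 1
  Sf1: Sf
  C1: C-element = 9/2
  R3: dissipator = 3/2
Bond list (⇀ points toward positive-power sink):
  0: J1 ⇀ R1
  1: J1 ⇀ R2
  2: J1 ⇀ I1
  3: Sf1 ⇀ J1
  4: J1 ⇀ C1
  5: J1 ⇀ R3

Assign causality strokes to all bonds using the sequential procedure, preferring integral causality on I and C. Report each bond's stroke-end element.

bond 3 →Sf1  (source Sf1 imposes f)
bond 2 →I1  (I1 outputs flow p/I1)
bond 4 →J1  (C1 integral (e out))
bond 0 →R1  (J1 effort already set via bond 4)
bond 1 →R2  (common-e at J1 fixed by 4)
bond 5 →R3  (common-e at J1 fixed by 4)

β0 stroke at R1
β1 stroke at R2
β2 stroke at I1
β3 stroke at Sf1
β4 stroke at J1
β5 stroke at R3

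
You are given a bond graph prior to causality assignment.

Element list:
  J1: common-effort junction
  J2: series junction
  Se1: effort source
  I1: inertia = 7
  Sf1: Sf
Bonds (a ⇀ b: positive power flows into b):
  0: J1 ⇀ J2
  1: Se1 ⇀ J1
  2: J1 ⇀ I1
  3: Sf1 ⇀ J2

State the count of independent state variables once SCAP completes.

1  (I1 all integral)

#1 stroke→J1  (Se1: effort source, stroke at far end)
#3 stroke→Sf1  (Sf1 fixes flow; stroke at Sf1)
#0 stroke→J2  (0-jn J1 has e-setter on 1)
#2 stroke→I1  (J1 effort already set via bond 1)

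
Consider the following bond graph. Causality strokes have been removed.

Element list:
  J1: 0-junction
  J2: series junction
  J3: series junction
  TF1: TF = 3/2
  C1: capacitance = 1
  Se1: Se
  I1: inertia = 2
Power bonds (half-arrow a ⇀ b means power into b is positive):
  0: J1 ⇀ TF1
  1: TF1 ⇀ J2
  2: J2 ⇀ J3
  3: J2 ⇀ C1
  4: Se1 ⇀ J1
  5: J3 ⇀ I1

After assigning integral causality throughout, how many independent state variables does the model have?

2  (C1, I1 all integral)

bond 4 stroke→J1  (Se1 (Se) sets effort on bond)
bond 0 stroke→TF1  (0-jn J1 has e-setter on 4)
bond 1 stroke→J2  (TF TF1: opposite of bond 0)
bond 3 stroke→J2  (C1 outputs effort q/C1)
bond 2 stroke→J3  (closing 1-jn rule on J2)
bond 5 stroke→I1  (closing 1-jn rule on J3)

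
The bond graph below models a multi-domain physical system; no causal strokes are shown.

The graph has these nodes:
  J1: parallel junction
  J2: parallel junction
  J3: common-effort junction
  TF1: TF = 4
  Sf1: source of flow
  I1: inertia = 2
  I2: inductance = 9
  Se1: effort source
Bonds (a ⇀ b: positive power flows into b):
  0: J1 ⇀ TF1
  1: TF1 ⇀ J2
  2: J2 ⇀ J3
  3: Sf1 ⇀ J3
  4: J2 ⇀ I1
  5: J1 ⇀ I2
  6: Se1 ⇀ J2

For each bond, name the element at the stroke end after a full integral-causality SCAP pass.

β3 |Sf1  (Sf1 (Sf) sets flow on bond)
β6 |J2  (Se1: effort source, stroke at far end)
β1 |TF1  (J2: bond 6 brought effort, rest push out)
β2 |J3  (J2: bond 6 brought effort, rest push out)
β4 |I1  (0-jn J2 has e-setter on 6)
β0 |J1  (through TF1, causality passes straight; one stroke at TF1)
β5 |I2  (common-e at J1 fixed by 0)

β0 |J1
β1 |TF1
β2 |J3
β3 |Sf1
β4 |I1
β5 |I2
β6 |J2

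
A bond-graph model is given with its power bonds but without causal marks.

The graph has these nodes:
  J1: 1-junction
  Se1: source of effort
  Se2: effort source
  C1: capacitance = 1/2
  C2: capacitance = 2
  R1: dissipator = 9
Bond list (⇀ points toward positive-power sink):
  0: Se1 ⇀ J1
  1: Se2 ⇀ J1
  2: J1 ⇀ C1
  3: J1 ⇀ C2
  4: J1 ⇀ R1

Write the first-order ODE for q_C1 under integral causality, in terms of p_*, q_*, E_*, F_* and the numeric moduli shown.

dq_C1/dt = E_Se1/9 + E_Se2/9 - 2*q_C1/9 - q_C2/18

b0 →J1  (Se1 fixes effort; stroke away)
b1 →J1  (source Se2 imposes e)
b2 →J1  (C1 integral (e out))
b3 →J1  (C2: C, integral causality)
b4 →R1  (J1: last free bond brings flow in)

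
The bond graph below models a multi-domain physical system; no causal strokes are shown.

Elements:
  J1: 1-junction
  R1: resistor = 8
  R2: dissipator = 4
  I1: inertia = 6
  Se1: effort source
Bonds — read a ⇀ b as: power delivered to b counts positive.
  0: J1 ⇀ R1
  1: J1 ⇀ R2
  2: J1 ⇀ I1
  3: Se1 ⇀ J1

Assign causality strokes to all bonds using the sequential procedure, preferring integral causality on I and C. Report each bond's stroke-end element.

#0 |J1
#1 |J1
#2 |I1
#3 |J1

#3 →J1  (Se1: effort source, stroke at far end)
#2 →I1  (I1 integral (f out))
#0 →J1  (1-jn J1 has f-setter on 2)
#1 →J1  (J1: bond 2 brought flow, rest push out)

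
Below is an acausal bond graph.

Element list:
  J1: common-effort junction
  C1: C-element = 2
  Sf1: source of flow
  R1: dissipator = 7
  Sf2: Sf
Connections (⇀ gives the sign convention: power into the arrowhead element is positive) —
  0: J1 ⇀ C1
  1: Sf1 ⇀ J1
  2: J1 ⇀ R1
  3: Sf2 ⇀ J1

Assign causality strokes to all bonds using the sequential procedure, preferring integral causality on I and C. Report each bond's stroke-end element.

bond 0 →J1
bond 1 →Sf1
bond 2 →R1
bond 3 →Sf2

#1 stroke→Sf1  (Sf1 fixes flow; stroke at Sf1)
#3 stroke→Sf2  (Sf2 (Sf) sets flow on bond)
#0 stroke→J1  (C1: C, integral causality)
#2 stroke→R1  (J1 effort already set via bond 0)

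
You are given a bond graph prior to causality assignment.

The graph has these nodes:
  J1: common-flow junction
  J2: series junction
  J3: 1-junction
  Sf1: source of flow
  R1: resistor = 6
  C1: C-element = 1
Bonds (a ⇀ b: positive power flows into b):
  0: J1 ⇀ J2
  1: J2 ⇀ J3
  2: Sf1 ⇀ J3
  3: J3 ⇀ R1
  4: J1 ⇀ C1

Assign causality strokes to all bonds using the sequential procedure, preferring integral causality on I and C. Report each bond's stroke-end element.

β2 stroke→Sf1  (Sf1 (Sf) sets flow on bond)
β1 stroke→J3  (J3 flow already set via bond 2)
β3 stroke→J3  (J3: bond 2 brought flow, rest push out)
β0 stroke→J2  (J2: bond 1 brought flow, rest push out)
β4 stroke→J1  (common-f at J1 fixed by 0)

bond 0 |J2
bond 1 |J3
bond 2 |Sf1
bond 3 |J3
bond 4 |J1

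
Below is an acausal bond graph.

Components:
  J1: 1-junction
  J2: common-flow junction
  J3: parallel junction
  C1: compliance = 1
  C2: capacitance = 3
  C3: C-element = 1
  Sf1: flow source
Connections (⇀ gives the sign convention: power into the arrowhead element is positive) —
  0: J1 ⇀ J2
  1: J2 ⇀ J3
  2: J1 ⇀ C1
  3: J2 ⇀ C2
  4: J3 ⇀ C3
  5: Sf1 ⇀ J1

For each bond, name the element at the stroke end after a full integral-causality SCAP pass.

b5 |Sf1  (Sf1 (Sf) sets flow on bond)
b0 |J1  (common-f at J1 fixed by 5)
b2 |J1  (J1: bond 5 brought flow, rest push out)
b1 |J2  (J2 flow already set via bond 0)
b3 |J2  (J2 flow already set via bond 0)
b4 |J3  (J3 needs exactly one e-in)

#0 →J1
#1 →J2
#2 →J1
#3 →J2
#4 →J3
#5 →Sf1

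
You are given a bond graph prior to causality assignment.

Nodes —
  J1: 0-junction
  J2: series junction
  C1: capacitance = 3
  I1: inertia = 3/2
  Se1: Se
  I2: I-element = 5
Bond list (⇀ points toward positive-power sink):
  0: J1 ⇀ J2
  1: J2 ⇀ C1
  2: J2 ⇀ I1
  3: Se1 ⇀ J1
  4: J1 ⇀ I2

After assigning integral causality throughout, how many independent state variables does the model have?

β3 stroke at J1  (Se1: effort source, stroke at far end)
β0 stroke at J2  (0-jn J1 has e-setter on 3)
β4 stroke at I2  (common-e at J1 fixed by 3)
β1 stroke at J2  (C1 outputs effort q/C1)
β2 stroke at I1  (J2: last free bond brings flow in)

3  (C1, I1, I2 all integral)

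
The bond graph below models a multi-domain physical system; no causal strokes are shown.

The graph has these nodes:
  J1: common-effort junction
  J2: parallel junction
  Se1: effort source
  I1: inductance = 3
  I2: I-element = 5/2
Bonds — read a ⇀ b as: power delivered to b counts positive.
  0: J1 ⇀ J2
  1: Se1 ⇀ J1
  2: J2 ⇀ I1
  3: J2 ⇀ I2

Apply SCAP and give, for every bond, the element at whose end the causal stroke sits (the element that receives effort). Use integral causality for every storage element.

b1 stroke→J1  (Se1 fixes effort; stroke away)
b0 stroke→J2  (0-jn J1 has e-setter on 1)
b2 stroke→I1  (common-e at J2 fixed by 0)
b3 stroke→I2  (J2 effort already set via bond 0)

b0 stroke→J2
b1 stroke→J1
b2 stroke→I1
b3 stroke→I2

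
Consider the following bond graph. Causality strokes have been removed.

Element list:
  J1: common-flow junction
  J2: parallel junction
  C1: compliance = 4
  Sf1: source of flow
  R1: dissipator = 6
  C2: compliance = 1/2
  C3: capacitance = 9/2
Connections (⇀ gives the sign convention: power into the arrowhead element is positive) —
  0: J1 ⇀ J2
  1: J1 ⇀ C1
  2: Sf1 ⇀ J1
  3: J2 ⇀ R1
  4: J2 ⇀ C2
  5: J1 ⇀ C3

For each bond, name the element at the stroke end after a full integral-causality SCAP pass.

bond 0 stroke at J1
bond 1 stroke at J1
bond 2 stroke at Sf1
bond 3 stroke at R1
bond 4 stroke at J2
bond 5 stroke at J1

bond 2 stroke at Sf1  (Sf1 (Sf) sets flow on bond)
bond 0 stroke at J1  (J1 flow already set via bond 2)
bond 1 stroke at J1  (J1: bond 2 brought flow, rest push out)
bond 5 stroke at J1  (J1: bond 2 brought flow, rest push out)
bond 4 stroke at J2  (C2: C, integral causality)
bond 3 stroke at R1  (common-e at J2 fixed by 4)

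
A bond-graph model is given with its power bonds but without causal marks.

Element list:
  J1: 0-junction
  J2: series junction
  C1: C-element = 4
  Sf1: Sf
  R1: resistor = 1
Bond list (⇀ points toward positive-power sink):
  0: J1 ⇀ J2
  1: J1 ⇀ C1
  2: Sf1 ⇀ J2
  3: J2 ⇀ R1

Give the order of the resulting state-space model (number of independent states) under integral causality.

β2 |Sf1  (source Sf1 imposes f)
β0 |J2  (1-jn J2 has f-setter on 2)
β3 |J2  (common-f at J2 fixed by 2)
β1 |J1  (closing 0-jn rule on J1)

1  (C1 all integral)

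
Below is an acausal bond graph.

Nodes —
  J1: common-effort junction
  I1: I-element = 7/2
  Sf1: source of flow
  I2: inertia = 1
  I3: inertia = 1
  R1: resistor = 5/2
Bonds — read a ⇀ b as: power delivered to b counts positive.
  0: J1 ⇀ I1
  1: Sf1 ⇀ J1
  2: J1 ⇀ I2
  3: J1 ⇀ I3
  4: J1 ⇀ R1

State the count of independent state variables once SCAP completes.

bond 1 stroke→Sf1  (source Sf1 imposes f)
bond 0 stroke→I1  (I1 integral (f out))
bond 2 stroke→I2  (I2: I, integral causality)
bond 3 stroke→I3  (I3: I, integral causality)
bond 4 stroke→J1  (J1 needs exactly one e-in)

3  (I1, I2, I3 all integral)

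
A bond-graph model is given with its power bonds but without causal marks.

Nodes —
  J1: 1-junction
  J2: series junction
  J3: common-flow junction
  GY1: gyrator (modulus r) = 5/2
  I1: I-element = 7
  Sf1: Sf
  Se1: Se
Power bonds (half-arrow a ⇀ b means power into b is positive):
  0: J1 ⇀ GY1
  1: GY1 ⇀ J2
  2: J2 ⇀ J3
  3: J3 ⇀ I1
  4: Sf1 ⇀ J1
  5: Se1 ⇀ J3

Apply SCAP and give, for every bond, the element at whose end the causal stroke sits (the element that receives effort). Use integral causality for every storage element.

β0 →J1
β1 →J2
β2 →J3
β3 →I1
β4 →Sf1
β5 →J3

#4 →Sf1  (Sf1: flow source, stroke at near end)
#5 →J3  (Se1: effort source, stroke at far end)
#0 →J1  (J1: bond 4 brought flow, rest push out)
#1 →J2  (GY GY1: same side as bond 0)
#2 →J3  (only one flow-in slot at J2)
#3 →I1  (only one flow-in slot at J3)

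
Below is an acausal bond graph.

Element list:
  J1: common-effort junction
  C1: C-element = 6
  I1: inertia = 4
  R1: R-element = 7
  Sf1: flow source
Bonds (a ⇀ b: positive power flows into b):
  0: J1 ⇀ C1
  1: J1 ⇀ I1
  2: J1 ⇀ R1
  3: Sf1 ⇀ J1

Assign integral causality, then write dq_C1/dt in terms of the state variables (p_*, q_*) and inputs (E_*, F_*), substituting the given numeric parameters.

#3 stroke at Sf1  (Sf1: flow source, stroke at near end)
#0 stroke at J1  (prefer integral on C1)
#1 stroke at I1  (J1 effort already set via bond 0)
#2 stroke at R1  (common-e at J1 fixed by 0)

dq_C1/dt = F_Sf1 - p_I1/4 - q_C1/42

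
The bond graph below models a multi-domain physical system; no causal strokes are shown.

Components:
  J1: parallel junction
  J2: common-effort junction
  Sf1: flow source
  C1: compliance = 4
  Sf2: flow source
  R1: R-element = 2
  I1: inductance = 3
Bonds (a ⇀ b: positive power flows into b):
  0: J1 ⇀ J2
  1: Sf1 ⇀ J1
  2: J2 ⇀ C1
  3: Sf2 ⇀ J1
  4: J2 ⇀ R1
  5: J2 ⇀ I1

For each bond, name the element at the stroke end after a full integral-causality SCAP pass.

b1 stroke→Sf1  (Sf1: flow source, stroke at near end)
b3 stroke→Sf2  (source Sf2 imposes f)
b0 stroke→J1  (J1 needs exactly one e-in)
b2 stroke→J2  (C1 outputs effort q/C1)
b4 stroke→R1  (J2: bond 2 brought effort, rest push out)
b5 stroke→I1  (0-jn J2 has e-setter on 2)

bond 0 stroke→J1
bond 1 stroke→Sf1
bond 2 stroke→J2
bond 3 stroke→Sf2
bond 4 stroke→R1
bond 5 stroke→I1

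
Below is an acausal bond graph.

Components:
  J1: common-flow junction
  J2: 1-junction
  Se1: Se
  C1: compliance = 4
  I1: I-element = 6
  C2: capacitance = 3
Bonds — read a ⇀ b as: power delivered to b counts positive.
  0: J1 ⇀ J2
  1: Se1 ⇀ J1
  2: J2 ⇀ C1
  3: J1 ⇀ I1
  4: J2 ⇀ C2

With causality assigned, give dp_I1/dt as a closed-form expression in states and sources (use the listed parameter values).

b1 stroke at J1  (Se1: effort source, stroke at far end)
b2 stroke at J2  (prefer integral on C1)
b3 stroke at I1  (I1 integral (f out))
b0 stroke at J1  (J1: bond 3 brought flow, rest push out)
b4 stroke at J2  (J2 flow already set via bond 0)

dp_I1/dt = E_Se1 - q_C1/4 - q_C2/3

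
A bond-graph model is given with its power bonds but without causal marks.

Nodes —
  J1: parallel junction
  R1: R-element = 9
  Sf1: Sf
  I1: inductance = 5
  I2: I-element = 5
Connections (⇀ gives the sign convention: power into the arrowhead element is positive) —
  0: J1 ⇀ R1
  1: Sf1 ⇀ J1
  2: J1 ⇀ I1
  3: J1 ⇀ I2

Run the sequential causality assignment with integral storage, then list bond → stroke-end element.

#1 stroke at Sf1  (Sf1 (Sf) sets flow on bond)
#2 stroke at I1  (I1: I, integral causality)
#3 stroke at I2  (prefer integral on I2)
#0 stroke at J1  (J1: last free bond brings effort in)

#0 stroke at J1
#1 stroke at Sf1
#2 stroke at I1
#3 stroke at I2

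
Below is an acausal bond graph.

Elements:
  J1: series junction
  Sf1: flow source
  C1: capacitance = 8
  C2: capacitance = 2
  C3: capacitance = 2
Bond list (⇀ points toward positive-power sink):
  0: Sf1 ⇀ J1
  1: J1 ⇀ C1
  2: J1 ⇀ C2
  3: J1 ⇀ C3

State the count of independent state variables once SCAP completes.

3  (C1, C2, C3 all integral)

b0 stroke at Sf1  (Sf1: flow source, stroke at near end)
b1 stroke at J1  (1-jn J1 has f-setter on 0)
b2 stroke at J1  (1-jn J1 has f-setter on 0)
b3 stroke at J1  (common-f at J1 fixed by 0)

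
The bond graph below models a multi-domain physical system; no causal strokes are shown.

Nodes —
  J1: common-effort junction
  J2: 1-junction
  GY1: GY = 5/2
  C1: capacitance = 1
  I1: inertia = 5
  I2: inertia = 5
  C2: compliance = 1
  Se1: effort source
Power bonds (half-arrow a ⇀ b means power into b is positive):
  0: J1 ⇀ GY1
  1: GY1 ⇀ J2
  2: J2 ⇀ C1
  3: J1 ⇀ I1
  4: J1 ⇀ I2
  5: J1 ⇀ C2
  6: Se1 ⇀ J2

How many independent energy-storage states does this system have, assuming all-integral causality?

4  (C1, C2, I1, I2 all integral)

β6 stroke→J2  (source Se1 imposes e)
β2 stroke→J2  (C1 outputs effort q/C1)
β1 stroke→GY1  (closing 1-jn rule on J2)
β0 stroke→GY1  (through GY1, causality inverts; strokes same side of GY1)
β3 stroke→I1  (I1 outputs flow p/I1)
β4 stroke→I2  (I2: I, integral causality)
β5 stroke→J1  (only one effort-in slot at J1)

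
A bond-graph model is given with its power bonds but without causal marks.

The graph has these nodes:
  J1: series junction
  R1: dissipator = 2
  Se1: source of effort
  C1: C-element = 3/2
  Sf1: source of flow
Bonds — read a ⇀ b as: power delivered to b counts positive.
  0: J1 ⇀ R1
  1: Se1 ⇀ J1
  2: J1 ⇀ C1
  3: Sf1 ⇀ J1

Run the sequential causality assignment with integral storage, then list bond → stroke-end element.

#1 stroke at J1  (Se1 (Se) sets effort on bond)
#3 stroke at Sf1  (Sf1: flow source, stroke at near end)
#0 stroke at J1  (common-f at J1 fixed by 3)
#2 stroke at J1  (common-f at J1 fixed by 3)

β0 |J1
β1 |J1
β2 |J1
β3 |Sf1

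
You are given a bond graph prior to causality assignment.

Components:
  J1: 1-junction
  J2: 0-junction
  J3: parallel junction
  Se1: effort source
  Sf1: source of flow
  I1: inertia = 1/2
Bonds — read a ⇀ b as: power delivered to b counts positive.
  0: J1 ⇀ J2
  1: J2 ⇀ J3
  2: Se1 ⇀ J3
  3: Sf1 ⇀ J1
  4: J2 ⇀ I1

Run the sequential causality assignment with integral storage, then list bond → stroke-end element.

#0 stroke→J1
#1 stroke→J2
#2 stroke→J3
#3 stroke→Sf1
#4 stroke→I1

b2 →J3  (Se1: effort source, stroke at far end)
b3 →Sf1  (Sf1 fixes flow; stroke at Sf1)
b0 →J1  (1-jn J1 has f-setter on 3)
b1 →J2  (common-e at J3 fixed by 2)
b4 →I1  (0-jn J2 has e-setter on 1)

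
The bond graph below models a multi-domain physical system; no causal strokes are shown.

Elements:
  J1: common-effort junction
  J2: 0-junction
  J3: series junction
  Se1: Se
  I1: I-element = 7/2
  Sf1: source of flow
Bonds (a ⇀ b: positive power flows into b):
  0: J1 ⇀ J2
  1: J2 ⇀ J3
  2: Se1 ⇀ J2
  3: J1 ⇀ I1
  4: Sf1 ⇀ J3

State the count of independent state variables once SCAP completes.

1  (I1 all integral)

bond 2 |J2  (Se1 (Se) sets effort on bond)
bond 4 |Sf1  (Sf1 (Sf) sets flow on bond)
bond 0 |J1  (common-e at J2 fixed by 2)
bond 1 |J3  (0-jn J2 has e-setter on 2)
bond 3 |I1  (J1: bond 0 brought effort, rest push out)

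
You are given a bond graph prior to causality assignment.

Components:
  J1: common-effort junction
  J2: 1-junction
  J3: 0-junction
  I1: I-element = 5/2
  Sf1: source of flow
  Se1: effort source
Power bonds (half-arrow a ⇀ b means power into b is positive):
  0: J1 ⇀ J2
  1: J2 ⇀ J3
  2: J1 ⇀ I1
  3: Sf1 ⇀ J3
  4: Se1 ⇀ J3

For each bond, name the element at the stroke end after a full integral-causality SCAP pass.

β0 →J1
β1 →J2
β2 →I1
β3 →Sf1
β4 →J3

#3 |Sf1  (source Sf1 imposes f)
#4 |J3  (Se1 fixes effort; stroke away)
#1 |J2  (0-jn J3 has e-setter on 4)
#0 |J1  (J2: last free bond brings flow in)
#2 |I1  (common-e at J1 fixed by 0)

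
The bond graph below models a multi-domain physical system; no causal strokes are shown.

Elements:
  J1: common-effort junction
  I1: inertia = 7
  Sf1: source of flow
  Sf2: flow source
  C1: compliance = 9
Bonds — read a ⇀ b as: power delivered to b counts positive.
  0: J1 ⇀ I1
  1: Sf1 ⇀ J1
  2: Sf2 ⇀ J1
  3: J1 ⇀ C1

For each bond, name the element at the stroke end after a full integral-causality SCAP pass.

bond 0 stroke at I1
bond 1 stroke at Sf1
bond 2 stroke at Sf2
bond 3 stroke at J1

b1 stroke at Sf1  (Sf1: flow source, stroke at near end)
b2 stroke at Sf2  (source Sf2 imposes f)
b0 stroke at I1  (I1: I, integral causality)
b3 stroke at J1  (J1: last free bond brings effort in)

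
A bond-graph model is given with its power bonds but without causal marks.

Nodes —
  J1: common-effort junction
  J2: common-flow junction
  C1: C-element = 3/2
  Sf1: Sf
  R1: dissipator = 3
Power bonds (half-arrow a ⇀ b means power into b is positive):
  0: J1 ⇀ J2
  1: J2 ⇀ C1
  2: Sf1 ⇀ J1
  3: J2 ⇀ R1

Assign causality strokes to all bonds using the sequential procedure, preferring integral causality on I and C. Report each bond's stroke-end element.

b2 |Sf1  (Sf1 fixes flow; stroke at Sf1)
b0 |J1  (closing 0-jn rule on J1)
b1 |J2  (1-jn J2 has f-setter on 0)
b3 |J2  (J2 flow already set via bond 0)

bond 0 |J1
bond 1 |J2
bond 2 |Sf1
bond 3 |J2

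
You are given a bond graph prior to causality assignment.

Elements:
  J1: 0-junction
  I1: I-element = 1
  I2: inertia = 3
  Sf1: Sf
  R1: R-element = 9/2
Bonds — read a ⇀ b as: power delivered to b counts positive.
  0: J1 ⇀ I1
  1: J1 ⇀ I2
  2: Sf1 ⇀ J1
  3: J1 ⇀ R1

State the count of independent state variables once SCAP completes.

2  (I1, I2 all integral)

bond 2 →Sf1  (Sf1: flow source, stroke at near end)
bond 0 →I1  (I1 integral (f out))
bond 1 →I2  (I2 integral (f out))
bond 3 →J1  (J1 needs exactly one e-in)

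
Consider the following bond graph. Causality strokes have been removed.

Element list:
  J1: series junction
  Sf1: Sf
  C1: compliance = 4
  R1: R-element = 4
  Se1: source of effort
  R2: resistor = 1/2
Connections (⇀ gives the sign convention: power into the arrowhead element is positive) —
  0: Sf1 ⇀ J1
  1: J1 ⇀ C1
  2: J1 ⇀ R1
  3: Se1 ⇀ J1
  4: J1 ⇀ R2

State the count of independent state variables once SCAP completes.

#0 stroke at Sf1  (Sf1 (Sf) sets flow on bond)
#3 stroke at J1  (Se1: effort source, stroke at far end)
#1 stroke at J1  (1-jn J1 has f-setter on 0)
#2 stroke at J1  (J1 flow already set via bond 0)
#4 stroke at J1  (1-jn J1 has f-setter on 0)

1  (C1 all integral)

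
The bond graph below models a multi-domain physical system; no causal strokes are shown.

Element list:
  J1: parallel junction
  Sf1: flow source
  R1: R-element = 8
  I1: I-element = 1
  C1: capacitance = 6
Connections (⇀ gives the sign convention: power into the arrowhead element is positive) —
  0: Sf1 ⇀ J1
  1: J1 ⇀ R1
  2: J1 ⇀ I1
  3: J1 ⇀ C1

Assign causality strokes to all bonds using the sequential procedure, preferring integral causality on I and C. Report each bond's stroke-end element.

#0 →Sf1  (Sf1: flow source, stroke at near end)
#2 →I1  (I1 outputs flow p/I1)
#3 →J1  (C1 integral (e out))
#1 →R1  (J1 effort already set via bond 3)

#0 stroke at Sf1
#1 stroke at R1
#2 stroke at I1
#3 stroke at J1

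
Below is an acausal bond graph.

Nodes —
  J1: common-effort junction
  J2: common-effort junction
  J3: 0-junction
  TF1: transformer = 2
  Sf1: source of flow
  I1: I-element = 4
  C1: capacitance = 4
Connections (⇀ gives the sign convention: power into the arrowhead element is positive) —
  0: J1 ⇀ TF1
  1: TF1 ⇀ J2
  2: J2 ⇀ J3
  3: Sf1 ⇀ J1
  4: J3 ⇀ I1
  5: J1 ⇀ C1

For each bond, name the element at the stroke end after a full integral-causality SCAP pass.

b3 stroke→Sf1  (Sf1 (Sf) sets flow on bond)
b4 stroke→I1  (I1: I, integral causality)
b2 stroke→J3  (J3 needs exactly one e-in)
b1 stroke→J2  (J2 needs exactly one e-in)
b0 stroke→TF1  (through TF1, causality passes straight; one stroke at TF1)
b5 stroke→J1  (J1: last free bond brings effort in)

bond 0 stroke→TF1
bond 1 stroke→J2
bond 2 stroke→J3
bond 3 stroke→Sf1
bond 4 stroke→I1
bond 5 stroke→J1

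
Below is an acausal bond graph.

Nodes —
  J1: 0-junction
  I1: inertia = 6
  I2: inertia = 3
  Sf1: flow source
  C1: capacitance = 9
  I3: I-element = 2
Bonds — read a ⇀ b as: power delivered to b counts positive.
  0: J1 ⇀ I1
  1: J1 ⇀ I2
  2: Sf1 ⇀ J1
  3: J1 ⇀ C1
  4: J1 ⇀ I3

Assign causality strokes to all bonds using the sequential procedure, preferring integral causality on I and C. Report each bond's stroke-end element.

b0 |I1
b1 |I2
b2 |Sf1
b3 |J1
b4 |I3

β2 stroke→Sf1  (source Sf1 imposes f)
β0 stroke→I1  (I1 outputs flow p/I1)
β1 stroke→I2  (I2: I, integral causality)
β3 stroke→J1  (prefer integral on C1)
β4 stroke→I3  (J1 effort already set via bond 3)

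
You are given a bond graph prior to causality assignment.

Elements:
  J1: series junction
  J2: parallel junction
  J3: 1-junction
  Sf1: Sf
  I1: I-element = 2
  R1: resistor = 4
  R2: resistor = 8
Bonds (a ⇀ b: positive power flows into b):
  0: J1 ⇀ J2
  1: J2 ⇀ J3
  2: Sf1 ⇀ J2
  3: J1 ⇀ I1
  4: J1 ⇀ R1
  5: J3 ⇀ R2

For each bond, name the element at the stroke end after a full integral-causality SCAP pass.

b0 |J1
b1 |J2
b2 |Sf1
b3 |I1
b4 |J1
b5 |J3

b2 →Sf1  (Sf1 (Sf) sets flow on bond)
b3 →I1  (prefer integral on I1)
b0 →J1  (J1: bond 3 brought flow, rest push out)
b4 →J1  (1-jn J1 has f-setter on 3)
b1 →J2  (J2: last free bond brings effort in)
b5 →J3  (J3: bond 1 brought flow, rest push out)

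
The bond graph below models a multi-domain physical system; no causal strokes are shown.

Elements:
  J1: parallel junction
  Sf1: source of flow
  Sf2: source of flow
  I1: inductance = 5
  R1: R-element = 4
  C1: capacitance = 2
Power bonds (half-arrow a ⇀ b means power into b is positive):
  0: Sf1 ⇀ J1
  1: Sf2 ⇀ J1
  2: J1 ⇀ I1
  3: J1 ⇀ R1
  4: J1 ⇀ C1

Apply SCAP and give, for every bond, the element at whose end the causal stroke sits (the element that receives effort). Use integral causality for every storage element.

β0 stroke at Sf1  (Sf1 (Sf) sets flow on bond)
β1 stroke at Sf2  (Sf2 fixes flow; stroke at Sf2)
β2 stroke at I1  (I1: I, integral causality)
β4 stroke at J1  (C1 outputs effort q/C1)
β3 stroke at R1  (common-e at J1 fixed by 4)

bond 0 stroke at Sf1
bond 1 stroke at Sf2
bond 2 stroke at I1
bond 3 stroke at R1
bond 4 stroke at J1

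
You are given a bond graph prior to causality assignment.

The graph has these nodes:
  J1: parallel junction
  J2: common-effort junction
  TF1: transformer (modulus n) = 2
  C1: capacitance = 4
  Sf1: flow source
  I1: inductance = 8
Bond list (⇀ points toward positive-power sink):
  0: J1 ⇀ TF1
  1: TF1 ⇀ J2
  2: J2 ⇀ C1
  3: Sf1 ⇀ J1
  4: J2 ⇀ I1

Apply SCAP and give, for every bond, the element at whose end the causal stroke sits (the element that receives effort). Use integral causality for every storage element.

bond 0 stroke at J1
bond 1 stroke at TF1
bond 2 stroke at J2
bond 3 stroke at Sf1
bond 4 stroke at I1

β3 →Sf1  (source Sf1 imposes f)
β0 →J1  (J1 needs exactly one e-in)
β1 →TF1  (TF TF1: opposite of bond 0)
β2 →J2  (C1 outputs effort q/C1)
β4 →I1  (J2: bond 2 brought effort, rest push out)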